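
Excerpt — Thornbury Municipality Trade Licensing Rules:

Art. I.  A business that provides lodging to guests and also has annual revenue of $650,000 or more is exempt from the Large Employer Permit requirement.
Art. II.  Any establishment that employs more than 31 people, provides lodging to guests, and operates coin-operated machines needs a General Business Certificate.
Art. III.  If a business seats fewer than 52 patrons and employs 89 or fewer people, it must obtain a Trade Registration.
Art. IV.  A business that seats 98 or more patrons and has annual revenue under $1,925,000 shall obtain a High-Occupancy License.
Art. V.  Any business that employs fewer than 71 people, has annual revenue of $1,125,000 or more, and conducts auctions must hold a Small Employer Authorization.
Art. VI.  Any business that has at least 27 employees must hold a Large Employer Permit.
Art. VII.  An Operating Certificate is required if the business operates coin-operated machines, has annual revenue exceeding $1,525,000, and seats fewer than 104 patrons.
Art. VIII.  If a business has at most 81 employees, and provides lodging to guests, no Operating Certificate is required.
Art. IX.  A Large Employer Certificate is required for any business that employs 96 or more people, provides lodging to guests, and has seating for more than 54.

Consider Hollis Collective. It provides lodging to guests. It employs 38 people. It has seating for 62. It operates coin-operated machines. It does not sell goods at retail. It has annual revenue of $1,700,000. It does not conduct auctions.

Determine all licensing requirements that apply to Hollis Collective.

General Business Certificate

Art. I. provides lodging to guests; revenue $1,700,000 ≥ $650,000 → exempt from Large Employer Permit.
Art. II. employees 38 > 31; provides lodging to guests; operates coin-operated machines → General Business Certificate required.
Art. III. seating 62 ≥ 52; employees 38 ≤ 89 → Trade Registration not required.
Art. IV. seating 62 < 98; revenue $1,700,000 < $1,925,000 → High-Occupancy License not required.
Art. V. employees 38 < 71; revenue $1,700,000 ≥ $1,125,000; does not conduct auctions → Small Employer Authorization not required.
Art. VI. employees 38 ≥ 27 → Large Employer Permit required.
Art. VII. operates coin-operated machines; revenue $1,700,000 > $1,525,000; seating 62 < 104 → Operating Certificate required.
Art. VIII. employees 38 ≤ 81; provides lodging to guests → exempt from Operating Certificate.
Art. IX. employees 38 < 96; provides lodging to guests; seating 62 > 54 → Large Employer Certificate not required.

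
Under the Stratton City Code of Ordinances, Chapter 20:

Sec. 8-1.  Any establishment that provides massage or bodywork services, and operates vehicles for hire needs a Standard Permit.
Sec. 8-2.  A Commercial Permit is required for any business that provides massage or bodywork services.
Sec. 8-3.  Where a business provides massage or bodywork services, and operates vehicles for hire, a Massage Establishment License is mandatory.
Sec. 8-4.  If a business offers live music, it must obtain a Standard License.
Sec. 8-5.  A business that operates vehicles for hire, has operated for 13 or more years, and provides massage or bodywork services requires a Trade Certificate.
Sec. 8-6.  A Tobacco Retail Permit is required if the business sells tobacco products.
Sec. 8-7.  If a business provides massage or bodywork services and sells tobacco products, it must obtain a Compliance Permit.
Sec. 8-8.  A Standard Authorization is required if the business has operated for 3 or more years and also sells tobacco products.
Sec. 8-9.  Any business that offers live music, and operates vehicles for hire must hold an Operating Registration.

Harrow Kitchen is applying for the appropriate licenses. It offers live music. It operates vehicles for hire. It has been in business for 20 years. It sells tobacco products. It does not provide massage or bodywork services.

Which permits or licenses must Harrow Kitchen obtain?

Sec. 8-1. does not provide massage or bodywork services; operates vehicles for hire → Standard Permit not required.
Sec. 8-2. does not provide massage or bodywork services → Commercial Permit not required.
Sec. 8-3. does not provide massage or bodywork services; operates vehicles for hire → Massage Establishment License not required.
Sec. 8-4. offers live music → Standard License required.
Sec. 8-5. operates vehicles for hire; years in business 20 ≥ 13; does not provide massage or bodywork services → Trade Certificate not required.
Sec. 8-6. sells tobacco products → Tobacco Retail Permit required.
Sec. 8-7. does not provide massage or bodywork services; sells tobacco products → Compliance Permit not required.
Sec. 8-8. years in business 20 ≥ 3; sells tobacco products → Standard Authorization required.
Sec. 8-9. offers live music; operates vehicles for hire → Operating Registration required.

Operating Registration, Standard Authorization, Standard License, Tobacco Retail Permit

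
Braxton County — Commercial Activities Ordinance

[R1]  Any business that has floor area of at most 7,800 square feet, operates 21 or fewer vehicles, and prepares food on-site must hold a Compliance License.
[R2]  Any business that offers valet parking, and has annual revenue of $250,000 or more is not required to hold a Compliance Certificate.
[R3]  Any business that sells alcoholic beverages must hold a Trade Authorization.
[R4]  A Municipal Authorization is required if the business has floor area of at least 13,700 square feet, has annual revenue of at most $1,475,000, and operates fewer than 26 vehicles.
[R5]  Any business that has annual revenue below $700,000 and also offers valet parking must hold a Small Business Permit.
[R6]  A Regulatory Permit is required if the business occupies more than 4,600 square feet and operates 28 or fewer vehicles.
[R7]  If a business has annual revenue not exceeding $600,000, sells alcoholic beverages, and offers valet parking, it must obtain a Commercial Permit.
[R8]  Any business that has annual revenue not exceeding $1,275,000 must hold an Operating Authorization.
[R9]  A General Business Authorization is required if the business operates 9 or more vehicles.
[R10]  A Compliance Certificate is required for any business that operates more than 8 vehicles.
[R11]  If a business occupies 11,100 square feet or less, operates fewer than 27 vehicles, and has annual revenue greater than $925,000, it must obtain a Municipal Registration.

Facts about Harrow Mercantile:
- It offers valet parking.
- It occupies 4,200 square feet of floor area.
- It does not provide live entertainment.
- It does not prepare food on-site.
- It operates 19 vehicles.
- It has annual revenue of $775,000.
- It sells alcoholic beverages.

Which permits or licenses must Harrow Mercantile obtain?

General Business Authorization, Operating Authorization, Trade Authorization

[R1] floor area 4,200 square feet ≤ 7,800 square feet; vehicles 19 ≤ 21; does not prepare food on-site → Compliance License not required.
[R2] offers valet parking; revenue $775,000 ≥ $250,000 → exempt from Compliance Certificate.
[R3] sells alcoholic beverages → Trade Authorization required.
[R4] floor area 4,200 square feet < 13,700 square feet; revenue $775,000 ≤ $1,475,000; vehicles 19 < 26 → Municipal Authorization not required.
[R5] revenue $775,000 ≥ $700,000; offers valet parking → Small Business Permit not required.
[R6] floor area 4,200 square feet ≤ 4,600 square feet; vehicles 19 ≤ 28 → Regulatory Permit not required.
[R7] revenue $775,000 > $600,000; sells alcoholic beverages; offers valet parking → Commercial Permit not required.
[R8] revenue $775,000 ≤ $1,275,000 → Operating Authorization required.
[R9] vehicles 19 ≥ 9 → General Business Authorization required.
[R10] vehicles 19 > 8 → Compliance Certificate required.
[R11] floor area 4,200 square feet ≤ 11,100 square feet; vehicles 19 < 27; revenue $775,000 ≤ $925,000 → Municipal Registration not required.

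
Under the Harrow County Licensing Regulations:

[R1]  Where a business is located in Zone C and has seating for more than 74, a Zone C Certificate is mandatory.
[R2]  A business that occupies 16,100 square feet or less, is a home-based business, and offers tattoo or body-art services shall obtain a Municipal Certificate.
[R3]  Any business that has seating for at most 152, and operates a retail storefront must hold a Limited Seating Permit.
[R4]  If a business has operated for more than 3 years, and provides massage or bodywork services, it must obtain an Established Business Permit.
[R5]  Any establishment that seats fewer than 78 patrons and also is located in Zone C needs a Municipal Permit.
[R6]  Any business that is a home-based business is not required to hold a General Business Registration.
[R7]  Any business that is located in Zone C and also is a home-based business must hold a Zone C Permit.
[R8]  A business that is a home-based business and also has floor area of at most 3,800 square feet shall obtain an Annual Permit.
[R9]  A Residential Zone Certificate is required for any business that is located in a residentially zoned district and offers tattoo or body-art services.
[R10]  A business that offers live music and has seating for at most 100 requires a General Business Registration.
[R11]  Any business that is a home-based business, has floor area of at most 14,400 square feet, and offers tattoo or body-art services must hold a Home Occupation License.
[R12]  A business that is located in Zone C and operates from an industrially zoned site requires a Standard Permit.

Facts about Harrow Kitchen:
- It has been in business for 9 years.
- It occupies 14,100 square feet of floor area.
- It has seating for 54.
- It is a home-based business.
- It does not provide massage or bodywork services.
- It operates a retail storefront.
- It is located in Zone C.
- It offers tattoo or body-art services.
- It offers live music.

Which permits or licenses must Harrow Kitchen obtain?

[R1] is located in Zone C; seating 54 ≤ 74 → Zone C Certificate not required.
[R2] floor area 14,100 square feet ≤ 16,100 square feet; is a home-based business; offers tattoo or body-art services → Municipal Certificate required.
[R3] seating 54 ≤ 152; operates a retail storefront → Limited Seating Permit required.
[R4] years in business 9 > 3; does not provide massage or bodywork services → Established Business Permit not required.
[R5] seating 54 < 78; is located in Zone C → Municipal Permit required.
[R6] is a home-based business → exempt from General Business Registration.
[R7] is located in Zone C; is a home-based business → Zone C Permit required.
[R8] is a home-based business; floor area 14,100 square feet > 3,800 square feet → Annual Permit not required.
[R9] is located in Zone C (not: is located in a residentially zoned district); offers tattoo or body-art services → Residential Zone Certificate not required.
[R10] offers live music; seating 54 ≤ 100 → General Business Registration required.
[R11] is a home-based business; floor area 14,100 square feet ≤ 14,400 square feet; offers tattoo or body-art services → Home Occupation License required.
[R12] is located in Zone C; is a home-based business (not: operates from an industrially zoned site) → Standard Permit not required.

Home Occupation License, Limited Seating Permit, Municipal Certificate, Municipal Permit, Zone C Permit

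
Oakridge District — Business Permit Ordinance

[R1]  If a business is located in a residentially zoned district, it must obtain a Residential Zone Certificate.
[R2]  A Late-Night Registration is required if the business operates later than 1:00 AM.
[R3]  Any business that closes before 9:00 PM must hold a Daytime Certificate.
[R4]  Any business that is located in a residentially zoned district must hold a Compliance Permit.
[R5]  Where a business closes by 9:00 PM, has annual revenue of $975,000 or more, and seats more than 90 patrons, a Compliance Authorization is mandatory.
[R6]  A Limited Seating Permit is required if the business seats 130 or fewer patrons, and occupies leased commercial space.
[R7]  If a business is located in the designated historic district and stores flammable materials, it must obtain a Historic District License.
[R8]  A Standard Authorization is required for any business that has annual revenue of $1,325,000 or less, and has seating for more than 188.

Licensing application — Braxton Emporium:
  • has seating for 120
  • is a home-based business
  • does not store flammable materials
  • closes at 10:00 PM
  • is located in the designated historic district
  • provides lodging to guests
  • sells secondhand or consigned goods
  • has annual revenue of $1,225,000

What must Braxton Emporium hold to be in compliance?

[R1] is located in the designated historic district (not: is located in a residentially zoned district) → Residential Zone Certificate not required.
[R2] closes 10:00 PM, at/before 1:00 AM → Late-Night Registration not required.
[R3] closes 10:00 PM, after 9:00 PM → Daytime Certificate not required.
[R4] is located in the designated historic district (not: is located in a residentially zoned district) → Compliance Permit not required.
[R5] closes 10:00 PM, after 9:00 PM; revenue $1,225,000 ≥ $975,000; seating 120 > 90 → Compliance Authorization not required.
[R6] seating 120 ≤ 130; is a home-based business (not: occupies leased commercial space) → Limited Seating Permit not required.
[R7] is located in the designated historic district; does not store flammable materials → Historic District License not required.
[R8] revenue $1,225,000 ≤ $1,325,000; seating 120 ≤ 188 → Standard Authorization not required.

None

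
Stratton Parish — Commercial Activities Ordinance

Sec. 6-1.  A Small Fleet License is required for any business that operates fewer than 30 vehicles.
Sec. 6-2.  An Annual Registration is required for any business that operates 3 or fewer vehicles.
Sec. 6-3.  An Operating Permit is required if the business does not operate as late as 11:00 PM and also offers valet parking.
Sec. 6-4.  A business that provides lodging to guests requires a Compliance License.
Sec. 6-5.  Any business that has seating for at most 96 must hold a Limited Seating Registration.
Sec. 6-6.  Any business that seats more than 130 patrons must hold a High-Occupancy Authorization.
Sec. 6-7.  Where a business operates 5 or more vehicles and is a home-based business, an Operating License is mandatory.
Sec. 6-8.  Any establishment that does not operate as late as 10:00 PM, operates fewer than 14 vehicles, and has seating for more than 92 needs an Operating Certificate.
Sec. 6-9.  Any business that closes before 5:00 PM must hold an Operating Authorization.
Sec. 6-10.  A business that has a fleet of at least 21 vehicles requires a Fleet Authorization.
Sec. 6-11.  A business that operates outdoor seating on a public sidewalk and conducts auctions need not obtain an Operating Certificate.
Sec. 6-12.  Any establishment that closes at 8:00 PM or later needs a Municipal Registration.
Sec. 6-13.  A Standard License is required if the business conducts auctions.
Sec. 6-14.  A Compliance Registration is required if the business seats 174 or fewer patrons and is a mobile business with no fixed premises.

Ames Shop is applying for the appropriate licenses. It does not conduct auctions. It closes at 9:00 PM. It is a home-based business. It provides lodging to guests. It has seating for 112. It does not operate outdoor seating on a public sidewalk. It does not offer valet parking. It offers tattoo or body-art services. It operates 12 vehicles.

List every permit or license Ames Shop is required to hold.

Compliance License, Municipal Registration, Operating Certificate, Operating License, Small Fleet License

Sec. 6-1. vehicles 12 < 30 → Small Fleet License required.
Sec. 6-2. vehicles 12 > 3 → Annual Registration not required.
Sec. 6-3. closes 9:00 PM, at/before 11:00 PM; does not offer valet parking → Operating Permit not required.
Sec. 6-4. provides lodging to guests → Compliance License required.
Sec. 6-5. seating 112 > 96 → Limited Seating Registration not required.
Sec. 6-6. seating 112 ≤ 130 → High-Occupancy Authorization not required.
Sec. 6-7. vehicles 12 ≥ 5; is a home-based business → Operating License required.
Sec. 6-8. closes 9:00 PM, at/before 10:00 PM; vehicles 12 < 14; seating 112 > 92 → Operating Certificate required.
Sec. 6-9. closes 9:00 PM, after 5:00 PM → Operating Authorization not required.
Sec. 6-10. vehicles 12 < 21 → Fleet Authorization not required.
Sec. 6-11. does not operate outdoor seating on a public sidewalk; does not conduct auctions → Operating Certificate exemption does not apply.
Sec. 6-12. closes 9:00 PM, after 8:00 PM → Municipal Registration required.
Sec. 6-13. does not conduct auctions → Standard License not required.
Sec. 6-14. seating 112 ≤ 174; is a home-based business (not: is a mobile business with no fixed premises) → Compliance Registration not required.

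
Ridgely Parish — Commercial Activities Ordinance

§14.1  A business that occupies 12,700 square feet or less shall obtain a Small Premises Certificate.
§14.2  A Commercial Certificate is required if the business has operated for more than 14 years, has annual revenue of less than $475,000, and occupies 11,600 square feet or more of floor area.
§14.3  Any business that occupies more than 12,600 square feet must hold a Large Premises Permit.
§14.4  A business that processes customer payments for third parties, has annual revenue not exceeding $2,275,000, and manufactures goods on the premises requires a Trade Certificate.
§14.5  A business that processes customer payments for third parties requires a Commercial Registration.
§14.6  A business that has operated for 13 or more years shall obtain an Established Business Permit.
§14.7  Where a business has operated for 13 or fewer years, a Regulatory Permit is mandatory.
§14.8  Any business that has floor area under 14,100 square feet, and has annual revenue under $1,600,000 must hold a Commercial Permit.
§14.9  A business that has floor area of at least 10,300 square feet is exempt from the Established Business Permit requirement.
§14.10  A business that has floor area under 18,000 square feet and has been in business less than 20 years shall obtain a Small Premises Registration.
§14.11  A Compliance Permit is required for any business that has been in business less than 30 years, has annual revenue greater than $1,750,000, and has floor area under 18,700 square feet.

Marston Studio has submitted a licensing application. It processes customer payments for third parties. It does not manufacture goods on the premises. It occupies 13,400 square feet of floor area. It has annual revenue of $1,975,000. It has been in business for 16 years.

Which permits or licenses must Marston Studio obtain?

Commercial Registration, Compliance Permit, Large Premises Permit, Small Premises Registration

§14.1 floor area 13,400 square feet > 12,700 square feet → Small Premises Certificate not required.
§14.2 years in business 16 > 14; revenue $1,975,000 ≥ $475,000; floor area 13,400 square feet ≥ 11,600 square feet → Commercial Certificate not required.
§14.3 floor area 13,400 square feet > 12,600 square feet → Large Premises Permit required.
§14.4 processes customer payments for third parties; revenue $1,975,000 ≤ $2,275,000; does not manufacture goods on the premises → Trade Certificate not required.
§14.5 processes customer payments for third parties → Commercial Registration required.
§14.6 years in business 16 ≥ 13 → Established Business Permit required.
§14.7 years in business 16 > 13 → Regulatory Permit not required.
§14.8 floor area 13,400 square feet < 14,100 square feet; revenue $1,975,000 ≥ $1,600,000 → Commercial Permit not required.
§14.9 floor area 13,400 square feet ≥ 10,300 square feet → exempt from Established Business Permit.
§14.10 floor area 13,400 square feet < 18,000 square feet; years in business 16 < 20 → Small Premises Registration required.
§14.11 years in business 16 < 30; revenue $1,975,000 > $1,750,000; floor area 13,400 square feet < 18,700 square feet → Compliance Permit required.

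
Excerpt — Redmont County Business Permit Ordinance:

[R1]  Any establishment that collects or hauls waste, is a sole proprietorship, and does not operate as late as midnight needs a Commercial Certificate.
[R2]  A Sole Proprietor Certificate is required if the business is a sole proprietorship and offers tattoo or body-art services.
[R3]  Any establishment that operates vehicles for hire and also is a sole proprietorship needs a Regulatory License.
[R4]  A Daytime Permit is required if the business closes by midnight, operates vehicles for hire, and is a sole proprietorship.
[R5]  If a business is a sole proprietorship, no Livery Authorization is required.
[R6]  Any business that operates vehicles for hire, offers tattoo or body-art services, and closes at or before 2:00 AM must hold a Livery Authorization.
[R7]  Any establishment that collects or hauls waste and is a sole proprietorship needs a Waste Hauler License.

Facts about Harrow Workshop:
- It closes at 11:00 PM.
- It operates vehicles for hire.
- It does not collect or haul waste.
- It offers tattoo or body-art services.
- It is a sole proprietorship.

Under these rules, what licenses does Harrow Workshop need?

Daytime Permit, Regulatory License, Sole Proprietor Certificate

[R1] does not collect or haul waste; is a sole proprietorship; closes 11:00 PM, at/before midnight → Commercial Certificate not required.
[R2] is a sole proprietorship; offers tattoo or body-art services → Sole Proprietor Certificate required.
[R3] operates vehicles for hire; is a sole proprietorship → Regulatory License required.
[R4] closes 11:00 PM, at/before midnight; operates vehicles for hire; is a sole proprietorship → Daytime Permit required.
[R5] is a sole proprietorship → exempt from Livery Authorization.
[R6] operates vehicles for hire; offers tattoo or body-art services; closes 11:00 PM, at/before 2:00 AM → Livery Authorization required.
[R7] does not collect or haul waste; is a sole proprietorship → Waste Hauler License not required.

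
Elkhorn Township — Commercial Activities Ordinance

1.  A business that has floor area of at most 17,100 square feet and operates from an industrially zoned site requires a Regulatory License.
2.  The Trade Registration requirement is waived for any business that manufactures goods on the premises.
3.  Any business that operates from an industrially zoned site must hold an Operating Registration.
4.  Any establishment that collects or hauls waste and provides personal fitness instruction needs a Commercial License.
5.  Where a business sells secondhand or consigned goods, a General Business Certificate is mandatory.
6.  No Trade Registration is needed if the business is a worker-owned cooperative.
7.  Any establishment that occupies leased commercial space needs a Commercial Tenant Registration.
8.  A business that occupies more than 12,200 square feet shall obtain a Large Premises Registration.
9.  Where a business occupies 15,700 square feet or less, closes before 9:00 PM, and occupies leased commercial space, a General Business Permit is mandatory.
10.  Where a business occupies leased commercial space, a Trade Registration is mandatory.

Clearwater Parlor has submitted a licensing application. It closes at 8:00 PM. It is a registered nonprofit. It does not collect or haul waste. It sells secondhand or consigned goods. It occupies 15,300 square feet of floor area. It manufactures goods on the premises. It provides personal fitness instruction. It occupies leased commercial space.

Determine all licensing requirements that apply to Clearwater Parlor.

Commercial Tenant Registration, General Business Certificate, General Business Permit, Large Premises Registration

1. floor area 15,300 square feet ≤ 17,100 square feet; occupies leased commercial space (not: operates from an industrially zoned site) → Regulatory License not required.
2. manufactures goods on the premises → exempt from Trade Registration.
3. occupies leased commercial space (not: operates from an industrially zoned site) → Operating Registration not required.
4. does not collect or haul waste; provides personal fitness instruction → Commercial License not required.
5. sells secondhand or consigned goods → General Business Certificate required.
6. is a registered nonprofit (not: is a worker-owned cooperative) → Trade Registration exemption does not apply.
7. occupies leased commercial space → Commercial Tenant Registration required.
8. floor area 15,300 square feet > 12,200 square feet → Large Premises Registration required.
9. floor area 15,300 square feet ≤ 15,700 square feet; closes 8:00 PM, at/before 9:00 PM; occupies leased commercial space → General Business Permit required.
10. occupies leased commercial space → Trade Registration required.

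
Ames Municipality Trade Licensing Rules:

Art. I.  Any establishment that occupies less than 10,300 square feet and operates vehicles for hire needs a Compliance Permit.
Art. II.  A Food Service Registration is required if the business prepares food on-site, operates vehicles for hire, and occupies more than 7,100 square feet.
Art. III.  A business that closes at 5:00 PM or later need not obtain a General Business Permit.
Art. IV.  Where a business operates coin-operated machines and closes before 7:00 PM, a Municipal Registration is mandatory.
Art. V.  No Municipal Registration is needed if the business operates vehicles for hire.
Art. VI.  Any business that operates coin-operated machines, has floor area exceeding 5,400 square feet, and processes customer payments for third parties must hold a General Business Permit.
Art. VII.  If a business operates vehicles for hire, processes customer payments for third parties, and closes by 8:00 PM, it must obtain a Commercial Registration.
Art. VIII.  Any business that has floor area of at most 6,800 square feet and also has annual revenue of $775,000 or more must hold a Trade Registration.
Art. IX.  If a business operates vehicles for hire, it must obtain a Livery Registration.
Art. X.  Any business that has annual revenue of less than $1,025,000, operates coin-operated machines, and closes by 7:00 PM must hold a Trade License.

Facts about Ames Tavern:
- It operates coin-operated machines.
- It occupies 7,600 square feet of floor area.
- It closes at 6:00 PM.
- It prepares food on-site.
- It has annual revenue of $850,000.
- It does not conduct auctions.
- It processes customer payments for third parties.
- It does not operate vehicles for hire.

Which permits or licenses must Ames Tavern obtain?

Art. I. floor area 7,600 square feet < 10,300 square feet; does not operate vehicles for hire → Compliance Permit not required.
Art. II. prepares food on-site; does not operate vehicles for hire; floor area 7,600 square feet > 7,100 square feet → Food Service Registration not required.
Art. III. closes 6:00 PM, after 5:00 PM → exempt from General Business Permit.
Art. IV. operates coin-operated machines; closes 6:00 PM, at/before 7:00 PM → Municipal Registration required.
Art. V. does not operate vehicles for hire → Municipal Registration exemption does not apply.
Art. VI. operates coin-operated machines; floor area 7,600 square feet > 5,400 square feet; processes customer payments for third parties → General Business Permit required.
Art. VII. does not operate vehicles for hire; processes customer payments for third parties; closes 6:00 PM, at/before 8:00 PM → Commercial Registration not required.
Art. VIII. floor area 7,600 square feet > 6,800 square feet; revenue $850,000 ≥ $775,000 → Trade Registration not required.
Art. IX. does not operate vehicles for hire → Livery Registration not required.
Art. X. revenue $850,000 < $1,025,000; operates coin-operated machines; closes 6:00 PM, at/before 7:00 PM → Trade License required.

Municipal Registration, Trade License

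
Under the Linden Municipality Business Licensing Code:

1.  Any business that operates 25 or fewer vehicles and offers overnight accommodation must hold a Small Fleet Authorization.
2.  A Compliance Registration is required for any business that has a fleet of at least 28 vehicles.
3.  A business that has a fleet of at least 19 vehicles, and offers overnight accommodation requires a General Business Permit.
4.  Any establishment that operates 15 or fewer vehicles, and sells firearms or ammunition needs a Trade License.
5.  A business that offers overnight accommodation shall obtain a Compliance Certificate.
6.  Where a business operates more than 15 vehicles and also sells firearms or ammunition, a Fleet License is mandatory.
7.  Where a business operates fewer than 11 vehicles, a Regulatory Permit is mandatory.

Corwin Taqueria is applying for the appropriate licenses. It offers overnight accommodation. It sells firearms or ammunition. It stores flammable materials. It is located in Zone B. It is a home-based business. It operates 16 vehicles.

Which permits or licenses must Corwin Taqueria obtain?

Compliance Certificate, Fleet License, Small Fleet Authorization

1. vehicles 16 ≤ 25; offers overnight accommodation → Small Fleet Authorization required.
2. vehicles 16 < 28 → Compliance Registration not required.
3. vehicles 16 < 19; offers overnight accommodation → General Business Permit not required.
4. vehicles 16 > 15; sells firearms or ammunition → Trade License not required.
5. offers overnight accommodation → Compliance Certificate required.
6. vehicles 16 > 15; sells firearms or ammunition → Fleet License required.
7. vehicles 16 ≥ 11 → Regulatory Permit not required.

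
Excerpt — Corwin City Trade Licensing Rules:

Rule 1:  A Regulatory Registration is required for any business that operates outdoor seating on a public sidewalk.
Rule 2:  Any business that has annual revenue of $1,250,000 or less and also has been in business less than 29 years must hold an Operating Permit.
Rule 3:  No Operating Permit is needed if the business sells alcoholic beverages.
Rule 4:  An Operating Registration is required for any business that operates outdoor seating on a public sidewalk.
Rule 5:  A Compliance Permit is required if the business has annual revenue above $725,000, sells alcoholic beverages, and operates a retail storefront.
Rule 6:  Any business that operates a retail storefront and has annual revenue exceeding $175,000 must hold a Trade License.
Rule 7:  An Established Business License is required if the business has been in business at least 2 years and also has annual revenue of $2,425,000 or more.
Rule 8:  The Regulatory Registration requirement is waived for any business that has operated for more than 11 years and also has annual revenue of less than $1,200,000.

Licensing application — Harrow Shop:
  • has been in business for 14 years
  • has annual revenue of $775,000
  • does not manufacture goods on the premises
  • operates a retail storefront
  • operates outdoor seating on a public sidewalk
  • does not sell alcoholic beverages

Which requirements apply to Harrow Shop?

Operating Permit, Operating Registration, Trade License

Rule 1: operates outdoor seating on a public sidewalk → Regulatory Registration required.
Rule 2: revenue $775,000 ≤ $1,250,000; years in business 14 < 29 → Operating Permit required.
Rule 3: does not sell alcoholic beverages → Operating Permit exemption does not apply.
Rule 4: operates outdoor seating on a public sidewalk → Operating Registration required.
Rule 5: revenue $775,000 > $725,000; does not sell alcoholic beverages; operates a retail storefront → Compliance Permit not required.
Rule 6: operates a retail storefront; revenue $775,000 > $175,000 → Trade License required.
Rule 7: years in business 14 ≥ 2; revenue $775,000 < $2,425,000 → Established Business License not required.
Rule 8: years in business 14 > 11; revenue $775,000 < $1,200,000 → exempt from Regulatory Registration.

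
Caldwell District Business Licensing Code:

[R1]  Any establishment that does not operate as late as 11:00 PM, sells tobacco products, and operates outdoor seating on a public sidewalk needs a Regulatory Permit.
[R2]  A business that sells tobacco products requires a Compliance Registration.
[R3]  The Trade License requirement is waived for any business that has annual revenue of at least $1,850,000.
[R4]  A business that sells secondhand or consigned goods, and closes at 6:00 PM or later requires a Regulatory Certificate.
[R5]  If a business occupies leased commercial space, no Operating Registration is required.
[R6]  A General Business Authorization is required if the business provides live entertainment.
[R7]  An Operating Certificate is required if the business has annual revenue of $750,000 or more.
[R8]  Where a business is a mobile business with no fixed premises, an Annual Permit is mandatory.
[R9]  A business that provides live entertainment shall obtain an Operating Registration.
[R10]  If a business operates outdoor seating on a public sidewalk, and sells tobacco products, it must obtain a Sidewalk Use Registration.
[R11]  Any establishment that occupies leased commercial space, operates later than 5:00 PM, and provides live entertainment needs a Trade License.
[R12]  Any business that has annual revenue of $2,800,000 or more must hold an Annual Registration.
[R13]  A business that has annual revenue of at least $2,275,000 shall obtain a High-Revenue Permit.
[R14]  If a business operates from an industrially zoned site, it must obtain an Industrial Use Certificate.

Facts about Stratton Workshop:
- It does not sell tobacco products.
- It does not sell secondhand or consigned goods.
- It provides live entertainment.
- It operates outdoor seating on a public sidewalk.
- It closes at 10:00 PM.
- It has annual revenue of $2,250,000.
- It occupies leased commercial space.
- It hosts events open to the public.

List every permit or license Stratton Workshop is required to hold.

General Business Authorization, Operating Certificate

[R1] closes 10:00 PM, at/before 11:00 PM; does not sell tobacco products; operates outdoor seating on a public sidewalk → Regulatory Permit not required.
[R2] does not sell tobacco products → Compliance Registration not required.
[R3] revenue $2,250,000 ≥ $1,850,000 → exempt from Trade License.
[R4] does not sell secondhand or consigned goods; closes 10:00 PM, after 6:00 PM → Regulatory Certificate not required.
[R5] occupies leased commercial space → exempt from Operating Registration.
[R6] provides live entertainment → General Business Authorization required.
[R7] revenue $2,250,000 ≥ $750,000 → Operating Certificate required.
[R8] occupies leased commercial space (not: is a mobile business with no fixed premises) → Annual Permit not required.
[R9] provides live entertainment → Operating Registration required.
[R10] operates outdoor seating on a public sidewalk; does not sell tobacco products → Sidewalk Use Registration not required.
[R11] occupies leased commercial space; closes 10:00 PM, after 5:00 PM; provides live entertainment → Trade License required.
[R12] revenue $2,250,000 < $2,800,000 → Annual Registration not required.
[R13] revenue $2,250,000 < $2,275,000 → High-Revenue Permit not required.
[R14] occupies leased commercial space (not: operates from an industrially zoned site) → Industrial Use Certificate not required.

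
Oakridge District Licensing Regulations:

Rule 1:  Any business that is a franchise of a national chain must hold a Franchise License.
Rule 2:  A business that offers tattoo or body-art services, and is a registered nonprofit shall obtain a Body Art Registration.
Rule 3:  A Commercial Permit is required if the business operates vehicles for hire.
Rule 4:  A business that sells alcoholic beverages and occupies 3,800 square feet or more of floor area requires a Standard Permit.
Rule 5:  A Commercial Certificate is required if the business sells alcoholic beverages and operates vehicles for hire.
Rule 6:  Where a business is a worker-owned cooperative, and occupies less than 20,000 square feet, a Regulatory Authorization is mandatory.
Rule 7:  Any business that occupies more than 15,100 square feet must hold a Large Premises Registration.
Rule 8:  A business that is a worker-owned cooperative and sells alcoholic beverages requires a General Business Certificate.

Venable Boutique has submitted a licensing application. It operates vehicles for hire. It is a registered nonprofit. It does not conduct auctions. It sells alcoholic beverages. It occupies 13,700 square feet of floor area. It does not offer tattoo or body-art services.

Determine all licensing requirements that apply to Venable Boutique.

Rule 1: is a registered nonprofit (not: is a franchise of a national chain) → Franchise License not required.
Rule 2: does not offer tattoo or body-art services; is a registered nonprofit → Body Art Registration not required.
Rule 3: operates vehicles for hire → Commercial Permit required.
Rule 4: sells alcoholic beverages; floor area 13,700 square feet ≥ 3,800 square feet → Standard Permit required.
Rule 5: sells alcoholic beverages; operates vehicles for hire → Commercial Certificate required.
Rule 6: is a registered nonprofit (not: is a worker-owned cooperative); floor area 13,700 square feet < 20,000 square feet → Regulatory Authorization not required.
Rule 7: floor area 13,700 square feet ≤ 15,100 square feet → Large Premises Registration not required.
Rule 8: is a registered nonprofit (not: is a worker-owned cooperative); sells alcoholic beverages → General Business Certificate not required.

Commercial Certificate, Commercial Permit, Standard Permit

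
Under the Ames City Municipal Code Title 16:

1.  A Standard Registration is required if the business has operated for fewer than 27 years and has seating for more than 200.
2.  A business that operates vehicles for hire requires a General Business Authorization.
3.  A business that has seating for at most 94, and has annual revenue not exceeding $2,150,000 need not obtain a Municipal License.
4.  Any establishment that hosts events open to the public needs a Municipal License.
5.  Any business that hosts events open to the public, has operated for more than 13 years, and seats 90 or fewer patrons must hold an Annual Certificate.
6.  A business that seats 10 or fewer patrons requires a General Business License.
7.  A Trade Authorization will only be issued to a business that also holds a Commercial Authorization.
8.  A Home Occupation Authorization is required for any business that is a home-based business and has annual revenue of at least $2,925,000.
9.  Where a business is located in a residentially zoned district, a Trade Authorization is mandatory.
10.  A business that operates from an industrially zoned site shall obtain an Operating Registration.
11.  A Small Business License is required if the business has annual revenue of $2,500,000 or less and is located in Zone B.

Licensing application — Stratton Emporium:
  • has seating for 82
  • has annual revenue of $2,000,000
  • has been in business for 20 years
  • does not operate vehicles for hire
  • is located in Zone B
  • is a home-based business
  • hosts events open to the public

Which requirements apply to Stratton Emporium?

Annual Certificate, Small Business License

1. years in business 20 < 27; seating 82 ≤ 200 → Standard Registration not required.
2. does not operate vehicles for hire → General Business Authorization not required.
3. seating 82 ≤ 94; revenue $2,000,000 ≤ $2,150,000 → exempt from Municipal License.
4. hosts events open to the public → Municipal License required.
5. hosts events open to the public; years in business 20 > 13; seating 82 ≤ 90 → Annual Certificate required.
6. seating 82 > 10 → General Business License not required.
7. Trade Authorization is not required → no effect.
8. is a home-based business; revenue $2,000,000 < $2,925,000 → Home Occupation Authorization not required.
9. is located in Zone B (not: is located in a residentially zoned district) → Trade Authorization not required.
10. is a home-based business (not: operates from an industrially zoned site) → Operating Registration not required.
11. revenue $2,000,000 ≤ $2,500,000; is located in Zone B → Small Business License required.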